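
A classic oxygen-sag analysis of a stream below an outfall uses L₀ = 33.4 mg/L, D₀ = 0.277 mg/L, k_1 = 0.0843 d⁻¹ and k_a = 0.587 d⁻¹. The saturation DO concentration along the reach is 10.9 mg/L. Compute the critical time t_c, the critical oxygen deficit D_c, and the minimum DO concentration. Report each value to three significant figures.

With k_a/k_1 = 6.963 and 1 − D₀(k_a−k_1)/(k_1 L₀) = 0.9505,
t_c = ln(6.963 × 0.9505) / (0.587 − 0.0843) = ln(6.619) / 0.5027 = 1.890/0.5027 = 3.760 d.
L(t_c) = L₀ e^(−k_1 t_c) = 33.4 × 0.7284 = 24.33 mg/L, and at the critical point k_a D_c = k_1 L, so D_c = (0.0843/0.587) × 24.33 = 3.494 mg/L.
Minimum DO = C_s − D_c = 10.9 − 3.494 = 7.406 mg/L.

t_c ≈ 3.76 d; D_c ≈ 3.49 mg/L; min DO ≈ 7.41 mg/L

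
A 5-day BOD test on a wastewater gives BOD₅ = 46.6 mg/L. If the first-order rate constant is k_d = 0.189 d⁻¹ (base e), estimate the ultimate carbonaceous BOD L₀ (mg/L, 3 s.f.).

L₀ ≈ 76.2 mg/L

BOD₅ = L₀(1 − e^(−5k_d)) ⇒ L₀ = BOD₅ / (1 − e^(−5×0.189))
= 46.6 / (1 − 0.3887) = 46.6 / 0.6113 = 76.23 mg/L.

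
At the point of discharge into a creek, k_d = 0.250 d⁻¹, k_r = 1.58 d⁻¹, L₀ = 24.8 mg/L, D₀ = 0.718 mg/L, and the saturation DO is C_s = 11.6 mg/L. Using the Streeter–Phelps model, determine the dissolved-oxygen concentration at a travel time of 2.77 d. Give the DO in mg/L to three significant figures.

DO ≈ 9.32 mg/L

k_d L₀/(k_r−k_d) = 0.250×24.8/(1.58−0.250) = 6.200/1.330 = 4.662 mg/L.
e^(−k_d t) = e^(−0.250×2.770) = 0.5003; e^(−k_r t) = e^(−1.58×2.770) = 0.01257.
D = 4.662 × (0.5003 − 0.01257) + 0.718 × 0.01257 = 2.274 + 0.009024 = 2.283 mg/L.
DO = C_s − D = 11.6 − 2.283 = 9.317 mg/L.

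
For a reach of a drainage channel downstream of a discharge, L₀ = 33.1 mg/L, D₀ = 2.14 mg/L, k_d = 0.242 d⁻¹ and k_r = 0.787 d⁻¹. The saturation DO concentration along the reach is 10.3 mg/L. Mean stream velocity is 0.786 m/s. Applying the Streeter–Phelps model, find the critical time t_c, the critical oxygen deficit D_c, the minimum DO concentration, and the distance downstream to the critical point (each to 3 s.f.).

At the critical point dD/dt = 0, so k_d L₀ e^(−k_d t) = k_r D. Substituting D(t) from the Streeter–Phelps equation and solving for t gives
t_c = ln[(k_r/k_d)(1 − D₀(k_r−k_d)/(k_d L₀))] / (k_r−k_d).
Here k_r−k_d = 0.5450 d⁻¹ and 1 − D₀(k_r−k_d)/(k_d L₀) = 1 − 2.14×0.5450/(0.242×33.1) = 0.8544, so
t_c = ln(3.252 × 0.8544) / 0.5450 = 1.022 / 0.5450 = 1.875 d.
L(t_c) = L₀ e^(−k_d t_c) = 33.1 × 0.6352 = 21.03 mg/L, and at the critical point k_r D_c = k_d L, so D_c = (0.242/0.787) × 21.03 = 6.465 mg/L.
Minimum DO = C_s − D_c = 10.3 − 6.465 = 3.835 mg/L.
x_c = v t_c = 0.786 m/s × 1.875 d × 86400 s/d = 127300 m ≈ 127 km.

t_c ≈ 1.88 d; D_c ≈ 6.47 mg/L; min DO ≈ 3.83 mg/L; x_c ≈ 127 km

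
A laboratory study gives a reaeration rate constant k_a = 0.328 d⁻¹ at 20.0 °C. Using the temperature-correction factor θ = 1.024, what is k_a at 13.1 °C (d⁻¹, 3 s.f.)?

k_a ≈ 0.278 d⁻¹

k_a(T₂) = k_a(T₁) · θ^(T₂−T₁) = 0.328 × 1.024^(13.1−20.0)
= 0.328 × 1.024^-6.90 = 0.328 × 0.8490 = 0.2785 d⁻¹.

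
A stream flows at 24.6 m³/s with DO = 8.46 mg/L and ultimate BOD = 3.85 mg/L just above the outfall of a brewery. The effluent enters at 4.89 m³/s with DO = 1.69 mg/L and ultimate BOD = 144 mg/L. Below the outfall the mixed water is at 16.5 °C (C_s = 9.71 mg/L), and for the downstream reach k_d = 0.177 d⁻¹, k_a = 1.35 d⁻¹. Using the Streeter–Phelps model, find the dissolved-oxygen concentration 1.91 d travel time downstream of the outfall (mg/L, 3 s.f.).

Mixed DO = (24.6×8.46 + 4.89×1.69)/(24.6+4.89) = 216.4/29.49 = 7.337 mg/L.
Mixed L₀ = (24.6×3.85 + 4.89×144)/(29.49) = 798.9/29.49 = 27.09 mg/L.
Initial deficit D₀ = C_s − DO₀ = 9.71 − 7.337 = 2.373 mg/L.
D(1.91) = [0.177×27.09/(1.35−0.177)](e^(−0.177×1.91) − e^(−1.35×1.91)) + 2.373 e^(−1.35×1.91)
= 4.088 × (0.7131 − 0.07589) + 2.373 × 0.07589 = 2.785 mg/L.
DO = 9.71 − 2.785 = 6.925 mg/L.

DO ≈ 6.93 mg/L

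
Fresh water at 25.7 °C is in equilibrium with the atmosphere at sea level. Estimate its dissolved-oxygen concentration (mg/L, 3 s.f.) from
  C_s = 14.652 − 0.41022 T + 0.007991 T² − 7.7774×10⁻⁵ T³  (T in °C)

C_s = 14.652 − 0.41022×25.7 + 0.007991×25.7² − 7.7774×10⁻⁵×25.7³ = 8.067 mg/L.

C_s ≈ 8.07 mg/L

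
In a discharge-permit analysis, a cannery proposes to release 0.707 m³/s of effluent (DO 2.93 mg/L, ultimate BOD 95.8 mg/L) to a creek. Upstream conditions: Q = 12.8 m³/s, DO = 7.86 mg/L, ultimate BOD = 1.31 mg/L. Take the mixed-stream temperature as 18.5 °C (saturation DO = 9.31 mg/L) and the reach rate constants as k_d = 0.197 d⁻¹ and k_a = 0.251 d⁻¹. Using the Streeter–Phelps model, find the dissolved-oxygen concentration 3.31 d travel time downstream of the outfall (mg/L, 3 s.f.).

Mixed DO = (12.8×7.86 + 0.707×2.93)/(12.8+0.707) = 102.7/13.51 = 7.602 mg/L.
Mixed L₀ = (12.8×1.31 + 0.707×95.8)/(13.51) = 84.50/13.51 = 6.256 mg/L.
Initial deficit D₀ = C_s − DO₀ = 9.31 − 7.602 = 1.708 mg/L.
D(3.31) = [0.197×6.256/(0.251−0.197)](e^(−0.197×3.31) − e^(−0.251×3.31)) + 1.708 e^(−0.251×3.31)
= 22.82 × (0.5210 − 0.4357) + 1.708 × 0.4357 = 2.690 mg/L.
DO = 9.31 − 2.690 = 6.620 mg/L.

DO ≈ 6.62 mg/L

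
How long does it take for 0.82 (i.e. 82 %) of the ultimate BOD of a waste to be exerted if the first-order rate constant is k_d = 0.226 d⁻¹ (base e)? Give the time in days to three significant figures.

t ≈ 7.59 d

y/L₀ = 1 − e^(−k_d t) = 0.82 ⇒ e^(−k_d t) = 0.180
t = −ln(0.180) / 0.226 = 1.715 / 0.226 = 7.588 d.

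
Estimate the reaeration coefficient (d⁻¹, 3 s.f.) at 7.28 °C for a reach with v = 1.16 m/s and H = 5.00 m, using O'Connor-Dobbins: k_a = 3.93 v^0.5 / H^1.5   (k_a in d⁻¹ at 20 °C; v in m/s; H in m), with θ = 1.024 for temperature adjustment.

k_a(20) = 3.93 × 1.16^0.5 / 5.00^1.5 = 3.93 × 1.077 / 11.18 = 0.3786 d⁻¹.
k_a(7.28) = 0.3786 × 1.024^(7.28−20) = 0.3786 × 0.7396 = 0.2800 d⁻¹.

k_a ≈ 0.280 d⁻¹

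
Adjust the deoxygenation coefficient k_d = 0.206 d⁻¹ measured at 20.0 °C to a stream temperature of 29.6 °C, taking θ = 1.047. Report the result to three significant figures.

k_d ≈ 0.320 d⁻¹

k_d(T₂) = k_d(T₁) · θ^(T₂−T₁) = 0.206 × 1.047^(29.6−20.0)
= 0.206 × 1.047^9.60 = 0.206 × 1.554 = 0.3202 d⁻¹.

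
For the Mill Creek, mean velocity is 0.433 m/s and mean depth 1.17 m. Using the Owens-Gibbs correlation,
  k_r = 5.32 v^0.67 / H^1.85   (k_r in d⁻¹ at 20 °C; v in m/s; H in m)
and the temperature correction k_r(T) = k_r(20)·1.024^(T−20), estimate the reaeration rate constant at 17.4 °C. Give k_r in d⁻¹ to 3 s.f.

k_r(20) = 5.32 × 0.433^0.67 / 1.17^1.85 = 5.32 × 0.5708 / 1.337 = 2.271 d⁻¹.
k_r(17.4) = 2.271 × 1.024^(17.4−20) = 2.271 × 0.9402 = 2.135 d⁻¹.

k_r ≈ 2.14 d⁻¹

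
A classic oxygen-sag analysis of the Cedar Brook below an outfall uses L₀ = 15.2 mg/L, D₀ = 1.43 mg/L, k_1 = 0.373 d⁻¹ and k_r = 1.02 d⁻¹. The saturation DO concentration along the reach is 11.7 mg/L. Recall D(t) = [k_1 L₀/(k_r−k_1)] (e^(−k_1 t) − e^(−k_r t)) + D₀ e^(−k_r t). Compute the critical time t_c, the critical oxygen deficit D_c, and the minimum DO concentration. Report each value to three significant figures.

With k_r/k_1 = 2.735 and 1 − D₀(k_r−k_1)/(k_1 L₀) = 0.8368,
t_c = ln(2.735 × 0.8368) / (1.02 − 0.373) = ln(2.288) / 0.6470 = 0.8278/0.6470 = 1.279 d.
D_c = (k_1/k_r) L₀ e^(−k_1 t_c) = (0.373/1.02) × 15.2 × e^(−0.373×1.279) = 0.3657 × 15.2 × 0.6205 = 3.449 mg/L.
Minimum DO = C_s − D_c = 11.7 − 3.449 = 8.251 mg/L.

t_c ≈ 1.28 d; D_c ≈ 3.45 mg/L; min DO ≈ 8.25 mg/L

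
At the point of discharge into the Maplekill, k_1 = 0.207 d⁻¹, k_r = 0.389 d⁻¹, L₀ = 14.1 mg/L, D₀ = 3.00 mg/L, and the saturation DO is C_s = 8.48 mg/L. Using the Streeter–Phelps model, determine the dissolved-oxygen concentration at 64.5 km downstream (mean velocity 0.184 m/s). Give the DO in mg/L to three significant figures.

Travel time t = x/v = 64.5 km / (0.184 m/s) = 64500 m / 0.184 m/s = 350500 s = 4.057 d.
k_1 L₀/(k_r−k_1) = 0.207×14.1/(0.389−0.207) = 2.919/0.1820 = 16.04 mg/L.
e^(−k_1 t) = e^(−0.207×4.057) = 0.4318; e^(−k_r t) = e^(−0.389×4.057) = 0.2063.
D = 16.04 × (0.4318 − 0.2063) + 3.00 × 0.2063 = 3.615 + 0.6190 = 4.234 mg/L.
DO = C_s − D = 8.48 − 4.234 = 4.246 mg/L.

DO ≈ 4.25 mg/L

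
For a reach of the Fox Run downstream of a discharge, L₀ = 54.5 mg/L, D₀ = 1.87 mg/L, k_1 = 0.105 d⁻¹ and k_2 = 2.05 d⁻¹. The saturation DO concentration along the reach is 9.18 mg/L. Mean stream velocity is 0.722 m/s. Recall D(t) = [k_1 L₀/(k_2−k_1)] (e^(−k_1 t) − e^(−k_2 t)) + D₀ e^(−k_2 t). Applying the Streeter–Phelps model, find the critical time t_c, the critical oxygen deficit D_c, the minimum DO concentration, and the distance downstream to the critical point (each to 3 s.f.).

t_c ≈ 1.01 d; D_c ≈ 2.51 mg/L; min DO ≈ 6.67 mg/L; x_c ≈ 62.9 km

t_c = [1/(k_2−k_1)] ln[(k_2/k_1)(1 − D₀(k_2−k_1)/(k_1 L₀))]
= [1/(2.05−0.105)] ln[(2.05/0.105)(1 − 1.87×1.945/(0.105×54.5))]
= (1/1.945) ln[19.52 × 0.3644] = 0.5141 × ln(7.115) = 0.5141 × 1.962 = 1.009 d.
L(t_c) = L₀ e^(−k_1 t_c) = 54.5 × 0.8995 = 49.02 mg/L, and at the critical point k_2 D_c = k_1 L, so D_c = (0.105/2.05) × 49.02 = 2.511 mg/L.
Minimum DO = C_s − D_c = 9.18 − 2.511 = 6.669 mg/L.
x_c = v t_c = 0.722 m/s × 1.009 d × 86400 s/d = 62930 m ≈ 62.9 km.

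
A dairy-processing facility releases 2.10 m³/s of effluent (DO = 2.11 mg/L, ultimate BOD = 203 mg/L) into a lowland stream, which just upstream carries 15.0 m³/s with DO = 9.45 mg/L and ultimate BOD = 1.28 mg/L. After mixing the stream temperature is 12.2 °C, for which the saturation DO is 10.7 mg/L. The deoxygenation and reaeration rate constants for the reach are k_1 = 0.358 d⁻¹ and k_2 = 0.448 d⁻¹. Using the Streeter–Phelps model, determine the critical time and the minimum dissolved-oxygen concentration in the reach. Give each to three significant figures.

t_c ≈ 2.26 d; minimum DO ≈ 1.43 mg/L

Mixed DO = (15.0×9.45 + 2.10×2.11)/(15.0+2.10) = 146.2/17.10 = 8.549 mg/L.
Mixed L₀ = (15.0×1.28 + 2.10×203)/(17.10) = 445.5/17.10 = 26.05 mg/L.
Initial deficit D₀ = C_s − DO₀ = 10.7 − 8.549 = 2.151 mg/L.
t_c = (1/0.09000) ln[(0.448/0.358)(1 − 2.151×0.09000/(0.358×26.05))] = 11.11 × ln(1.225) = 2.259 d.
D_c = (0.358/0.448) × 26.05 × e^(−0.358×2.259) = 0.7991 × 26.05 × 0.4455 = 9.274 mg/L.
Minimum DO = 10.7 − 9.274 = 1.426 mg/L.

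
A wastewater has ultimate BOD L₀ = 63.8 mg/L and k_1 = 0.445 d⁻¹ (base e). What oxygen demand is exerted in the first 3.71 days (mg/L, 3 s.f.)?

y_t = L₀(1 − e^(−k_1 t)) = 63.8 × (1 − e^(−0.445×3.71))
= 63.8 × (1 − 0.1919) = 63.8 × 0.8081 = 51.56 mg/L.

y ≈ 51.6 mg/L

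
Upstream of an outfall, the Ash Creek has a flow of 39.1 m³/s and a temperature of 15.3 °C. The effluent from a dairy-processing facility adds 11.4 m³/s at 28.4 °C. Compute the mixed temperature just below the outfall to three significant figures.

Flow-weighted mixing: C = (Q_r C_r + Q_w C_w)/(Q_r + Q_w)
= (39.1×15.3 + 11.4×28.4)/(39.1 + 11.4) = 922.0/50.50 = 18.26 °C.

18.3 °C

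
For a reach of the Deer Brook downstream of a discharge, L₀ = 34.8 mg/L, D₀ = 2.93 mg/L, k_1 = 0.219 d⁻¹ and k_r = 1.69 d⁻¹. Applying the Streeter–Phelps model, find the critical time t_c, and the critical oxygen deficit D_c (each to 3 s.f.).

t_c ≈ 0.822 d; D_c ≈ 3.77 mg/L

t_c = [1/(k_r−k_1)] ln[(k_r/k_1)(1 − D₀(k_r−k_1)/(k_1 L₀))]
= [1/(1.69−0.219)] ln[(1.69/0.219)(1 − 2.93×1.471/(0.219×34.8))]
= (1/1.471) ln[7.717 × 0.4345] = 0.6798 × ln(3.353) = 0.6798 × 1.210 = 0.8224 d.
L(t_c) = L₀ e^(−k_1 t_c) = 34.8 × 0.8352 = 29.06 mg/L, and at the critical point k_r D_c = k_1 L, so D_c = (0.219/1.69) × 29.06 = 3.766 mg/L.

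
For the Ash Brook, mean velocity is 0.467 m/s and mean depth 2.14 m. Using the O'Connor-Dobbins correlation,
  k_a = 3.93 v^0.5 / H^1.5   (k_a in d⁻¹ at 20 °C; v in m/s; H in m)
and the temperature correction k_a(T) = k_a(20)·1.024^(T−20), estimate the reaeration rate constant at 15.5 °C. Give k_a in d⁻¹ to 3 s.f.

k_a ≈ 0.771 d⁻¹

k_a(20) = 3.93 × 0.467^0.5 / 2.14^1.5 = 3.93 × 0.6834 / 3.131 = 0.8579 d⁻¹.
k_a(15.5) = 0.8579 × 1.024^(15.5−20) = 0.8579 × 0.8988 = 0.7710 d⁻¹.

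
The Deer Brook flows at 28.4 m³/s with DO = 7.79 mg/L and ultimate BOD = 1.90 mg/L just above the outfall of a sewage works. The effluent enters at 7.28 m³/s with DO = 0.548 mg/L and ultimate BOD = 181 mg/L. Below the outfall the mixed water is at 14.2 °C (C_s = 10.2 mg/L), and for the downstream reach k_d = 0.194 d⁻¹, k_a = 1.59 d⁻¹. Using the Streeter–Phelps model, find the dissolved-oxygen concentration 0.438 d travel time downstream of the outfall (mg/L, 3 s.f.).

DO ≈ 6.02 mg/L

Mixed DO = (28.4×7.79 + 7.28×0.548)/(28.4+7.28) = 225.2/35.68 = 6.312 mg/L.
Mixed L₀ = (28.4×1.90 + 7.28×181)/(35.68) = 1372/35.68 = 38.44 mg/L.
Initial deficit D₀ = C_s − DO₀ = 10.2 − 6.312 = 3.888 mg/L.
D(0.438) = [0.194×38.44/(1.59−0.194)](e^(−0.194×0.438) − e^(−1.59×0.438)) + 3.888 e^(−1.59×0.438)
= 5.342 × (0.9185 − 0.4984) + 3.888 × 0.4984 = 4.182 mg/L.
DO = 10.2 − 4.182 = 6.018 mg/L.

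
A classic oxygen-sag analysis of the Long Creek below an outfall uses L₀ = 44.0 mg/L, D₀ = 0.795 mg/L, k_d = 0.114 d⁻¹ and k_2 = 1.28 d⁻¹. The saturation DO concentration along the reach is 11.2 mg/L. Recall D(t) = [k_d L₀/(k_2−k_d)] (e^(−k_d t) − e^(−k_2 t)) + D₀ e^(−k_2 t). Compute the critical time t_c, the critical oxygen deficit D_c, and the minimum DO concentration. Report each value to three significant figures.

With k_2/k_d = 11.23 and 1 − D₀(k_2−k_d)/(k_d L₀) = 0.8152,
t_c = ln(11.23 × 0.8152) / (1.28 − 0.114) = ln(9.153) / 1.166 = 2.214/1.166 = 1.899 d.
D_c = (k_d/k_2) L₀ e^(−k_d t_c) = (0.114/1.28) × 44.0 × e^(−0.114×1.899) = 0.08906 × 44.0 × 0.8054 = 3.156 mg/L.
Minimum DO = C_s − D_c = 11.2 − 3.156 = 8.044 mg/L.

t_c ≈ 1.90 d; D_c ≈ 3.16 mg/L; min DO ≈ 8.04 mg/L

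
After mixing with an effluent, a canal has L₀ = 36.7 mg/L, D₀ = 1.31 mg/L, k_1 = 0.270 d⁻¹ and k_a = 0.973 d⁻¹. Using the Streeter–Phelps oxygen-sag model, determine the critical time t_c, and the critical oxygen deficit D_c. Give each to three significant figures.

t_c ≈ 1.68 d; D_c ≈ 6.46 mg/L

With k_a/k_1 = 3.604 and 1 − D₀(k_a−k_1)/(k_1 L₀) = 0.9071,
t_c = ln(3.604 × 0.9071) / (0.973 − 0.270) = ln(3.269) / 0.7030 = 1.184/0.7030 = 1.685 d.
L(t_c) = L₀ e^(−k_1 t_c) = 36.7 × 0.6345 = 23.29 mg/L, and at the critical point k_a D_c = k_1 L, so D_c = (0.270/0.973) × 23.29 = 6.462 mg/L.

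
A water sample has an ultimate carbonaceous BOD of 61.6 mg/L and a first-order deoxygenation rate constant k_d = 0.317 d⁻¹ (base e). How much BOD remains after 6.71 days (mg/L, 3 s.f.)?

L ≈ 7.34 mg/L

L_t = L₀ e^(−k_d t) = 61.6 × e^(−0.317×6.71) = 61.6 × 0.1192 = 7.342 mg/L.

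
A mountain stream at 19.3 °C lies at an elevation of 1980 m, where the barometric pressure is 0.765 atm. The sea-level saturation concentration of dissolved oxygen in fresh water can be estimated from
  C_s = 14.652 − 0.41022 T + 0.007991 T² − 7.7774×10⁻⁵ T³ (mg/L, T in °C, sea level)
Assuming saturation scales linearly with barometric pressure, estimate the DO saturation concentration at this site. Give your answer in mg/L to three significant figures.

C_s ≈ 7.00 mg/L

At sea level: C_s = 14.652 − 0.41022×19.3 + 0.007991×19.3² − 7.7774×10⁻⁵×19.3³ = 9.152 mg/L.
Pressure correction: C_s' = 9.152 × 0.765 = 7.001 mg/L.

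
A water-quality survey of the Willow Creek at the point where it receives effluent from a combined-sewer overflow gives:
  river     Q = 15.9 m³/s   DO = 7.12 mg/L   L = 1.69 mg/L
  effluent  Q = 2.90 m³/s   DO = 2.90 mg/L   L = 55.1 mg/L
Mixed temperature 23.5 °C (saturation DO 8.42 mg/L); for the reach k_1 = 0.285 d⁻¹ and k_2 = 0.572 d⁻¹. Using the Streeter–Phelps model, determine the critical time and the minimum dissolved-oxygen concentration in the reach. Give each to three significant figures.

Mixed DO = (15.9×7.12 + 2.90×2.90)/(15.9+2.90) = 121.6/18.80 = 6.469 mg/L.
Mixed L₀ = (15.9×1.69 + 2.90×55.1)/(18.80) = 186.7/18.80 = 9.929 mg/L.
Initial deficit D₀ = C_s − DO₀ = 8.42 − 6.469 = 1.951 mg/L.
t_c = (1/0.2870) ln[(0.572/0.285)(1 − 1.951×0.2870/(0.285×9.929))] = 3.484 × ln(1.610) = 1.659 d.
D_c = (0.285/0.572) × 9.929 × e^(−0.285×1.659) = 0.4983 × 9.929 × 0.6232 = 3.083 mg/L.
Minimum DO = 8.42 − 3.083 = 5.337 mg/L.

t_c ≈ 1.66 d; minimum DO ≈ 5.34 mg/L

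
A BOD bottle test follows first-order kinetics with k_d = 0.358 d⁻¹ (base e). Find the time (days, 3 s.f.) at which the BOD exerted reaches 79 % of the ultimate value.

y/L₀ = 1 − e^(−k_d t) = 0.79 ⇒ e^(−k_d t) = 0.210
t = −ln(0.210) / 0.358 = 1.561 / 0.358 = 4.359 d.

t ≈ 4.36 d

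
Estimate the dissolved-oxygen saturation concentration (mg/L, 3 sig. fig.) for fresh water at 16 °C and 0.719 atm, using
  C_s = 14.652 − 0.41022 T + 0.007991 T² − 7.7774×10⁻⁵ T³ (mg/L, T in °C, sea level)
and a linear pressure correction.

At sea level: C_s = 14.652 − 0.41022×16 + 0.007991×16² − 7.7774×10⁻⁵×16³ = 9.816 mg/L.
Pressure correction: C_s' = 9.816 × 0.719 = 7.057 mg/L.

C_s ≈ 7.06 mg/L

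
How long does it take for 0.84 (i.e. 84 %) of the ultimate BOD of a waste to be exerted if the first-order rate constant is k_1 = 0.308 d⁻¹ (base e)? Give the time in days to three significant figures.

y/L₀ = 1 − e^(−k_1 t) = 0.84 ⇒ e^(−k_1 t) = 0.160
t = −ln(0.160) / 0.308 = 1.833 / 0.308 = 5.950 d.

t ≈ 5.95 d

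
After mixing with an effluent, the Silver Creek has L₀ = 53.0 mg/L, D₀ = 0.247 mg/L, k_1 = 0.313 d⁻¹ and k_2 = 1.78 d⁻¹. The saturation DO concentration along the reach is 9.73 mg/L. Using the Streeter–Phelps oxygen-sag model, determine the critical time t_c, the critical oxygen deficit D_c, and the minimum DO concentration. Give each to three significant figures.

At the critical point dD/dt = 0, so k_1 L₀ e^(−k_1 t) = k_2 D. Substituting D(t) from the Streeter–Phelps equation and solving for t gives
t_c = ln[(k_2/k_1)(1 − D₀(k_2−k_1)/(k_1 L₀))] / (k_2−k_1).
Here k_2−k_1 = 1.467 d⁻¹ and 1 − D₀(k_2−k_1)/(k_1 L₀) = 1 − 0.247×1.467/(0.313×53.0) = 0.9782, so
t_c = ln(5.687 × 0.9782) / 1.467 = 1.716 / 1.467 = 1.170 d.
L(t_c) = L₀ e^(−k_1 t_c) = 53.0 × 0.6934 = 36.75 mg/L, and at the critical point k_2 D_c = k_1 L, so D_c = (0.313/1.78) × 36.75 = 6.462 mg/L.
Minimum DO = C_s − D_c = 9.73 − 6.462 = 3.268 mg/L.

t_c ≈ 1.17 d; D_c ≈ 6.46 mg/L; min DO ≈ 3.27 mg/L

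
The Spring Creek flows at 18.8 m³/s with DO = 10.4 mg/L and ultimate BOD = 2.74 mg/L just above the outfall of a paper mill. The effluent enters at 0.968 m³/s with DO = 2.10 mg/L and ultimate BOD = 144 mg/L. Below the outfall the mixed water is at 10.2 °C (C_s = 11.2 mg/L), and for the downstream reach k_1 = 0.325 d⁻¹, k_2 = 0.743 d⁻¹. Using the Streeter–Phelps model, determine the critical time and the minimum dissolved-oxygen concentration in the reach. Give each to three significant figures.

t_c ≈ 1.56 d; minimum DO ≈ 8.66 mg/L

Mixed DO = (18.8×10.4 + 0.968×2.10)/(18.8+0.968) = 197.6/19.77 = 9.994 mg/L.
Mixed L₀ = (18.8×2.74 + 0.968×144)/(19.77) = 190.9/19.77 = 9.657 mg/L.
Initial deficit D₀ = C_s − DO₀ = 11.2 − 9.994 = 1.206 mg/L.
t_c = (1/0.4180) ln[(0.743/0.325)(1 − 1.206×0.4180/(0.325×9.657))] = 2.392 × ln(1.919) = 1.559 d.
D_c = (0.325/0.743) × 9.657 × e^(−0.325×1.559) = 0.4374 × 9.657 × 0.6025 = 2.545 mg/L.
Minimum DO = 11.2 − 2.545 = 8.655 mg/L.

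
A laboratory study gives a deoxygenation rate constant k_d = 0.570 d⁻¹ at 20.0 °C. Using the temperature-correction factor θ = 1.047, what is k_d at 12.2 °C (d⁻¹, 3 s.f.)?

k_d(T₂) = k_d(T₁) · θ^(T₂−T₁) = 0.570 × 1.047^(12.2−20.0)
= 0.570 × 1.047^-7.80 = 0.570 × 0.6989 = 0.3984 d⁻¹.

k_d ≈ 0.398 d⁻¹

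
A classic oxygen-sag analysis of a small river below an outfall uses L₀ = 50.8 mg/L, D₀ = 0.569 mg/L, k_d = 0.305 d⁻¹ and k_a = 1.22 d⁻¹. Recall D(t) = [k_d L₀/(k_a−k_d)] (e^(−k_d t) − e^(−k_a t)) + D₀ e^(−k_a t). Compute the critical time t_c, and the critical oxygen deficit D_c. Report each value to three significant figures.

t_c = [1/(k_a−k_d)] ln[(k_a/k_d)(1 − D₀(k_a−k_d)/(k_d L₀))]
= [1/(1.22−0.305)] ln[(1.22/0.305)(1 − 0.569×0.9150/(0.305×50.8))]
= (1/0.9150) ln[4.000 × 0.9664] = 1.093 × ln(3.866) = 1.093 × 1.352 = 1.478 d.
D_c = (k_d/k_a) L₀ e^(−k_d t_c) = (0.305/1.22) × 50.8 × e^(−0.305×1.478) = 0.2500 × 50.8 × 0.6372 = 8.092 mg/L.

t_c ≈ 1.48 d; D_c ≈ 8.09 mg/L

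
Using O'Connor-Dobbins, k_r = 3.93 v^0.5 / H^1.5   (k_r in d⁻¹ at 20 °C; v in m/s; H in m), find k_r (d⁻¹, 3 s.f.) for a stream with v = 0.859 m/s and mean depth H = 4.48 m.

k_r ≈ 0.384 d⁻¹

k_r = 3.93 × 0.859^0.5 / 4.48^1.5 = 3.93 × 0.9268 / 9.482 = 0.3841 d⁻¹.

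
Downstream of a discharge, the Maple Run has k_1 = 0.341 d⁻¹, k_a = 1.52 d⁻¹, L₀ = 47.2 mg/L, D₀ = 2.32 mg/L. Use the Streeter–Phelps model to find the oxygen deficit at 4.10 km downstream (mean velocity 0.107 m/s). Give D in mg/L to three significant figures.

Travel time t = x/v = 4.10 km / (0.107 m/s) = 4100 m / 0.107 m/s = 38320 s = 0.4435 d.
k_1 L₀/(k_a−k_1) = 0.341×47.2/(1.52−0.341) = 16.10/1.179 = 13.65 mg/L.
e^(−k_1 t) = e^(−0.341×0.4435) = 0.8596; e^(−k_a t) = e^(−1.52×0.4435) = 0.5096.
D = 13.65 × (0.8596 − 0.5096) + 2.32 × 0.5096 = 4.779 + 1.182 = 5.961 mg/L.

D ≈ 5.96 mg/L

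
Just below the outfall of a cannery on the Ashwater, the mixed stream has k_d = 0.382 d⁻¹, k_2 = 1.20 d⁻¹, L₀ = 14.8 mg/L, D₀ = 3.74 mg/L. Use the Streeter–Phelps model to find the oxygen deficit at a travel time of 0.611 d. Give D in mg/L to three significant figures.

D ≈ 3.95 mg/L

k_d L₀/(k_2−k_d) = 0.382×14.8/(1.20−0.382) = 5.654/0.8180 = 6.911 mg/L.
e^(−k_d t) = e^(−0.382×0.6110) = 0.7918; e^(−k_2 t) = e^(−1.20×0.6110) = 0.4804.
D = 6.911 × (0.7918 − 0.4804) + 3.74 × 0.4804 = 2.153 + 1.797 = 3.949 mg/L.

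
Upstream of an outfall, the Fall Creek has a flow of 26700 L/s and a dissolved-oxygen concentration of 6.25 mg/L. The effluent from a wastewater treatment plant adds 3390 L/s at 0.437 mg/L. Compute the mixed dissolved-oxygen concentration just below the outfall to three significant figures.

5.60 mg/L

Flow-weighted mixing: C = (Q_r C_r + Q_w C_w)/(Q_r + Q_w)
= (26700×6.25 + 3390×0.437)/(26700 + 3390) = 168400/30090 = 5.595 mg/L.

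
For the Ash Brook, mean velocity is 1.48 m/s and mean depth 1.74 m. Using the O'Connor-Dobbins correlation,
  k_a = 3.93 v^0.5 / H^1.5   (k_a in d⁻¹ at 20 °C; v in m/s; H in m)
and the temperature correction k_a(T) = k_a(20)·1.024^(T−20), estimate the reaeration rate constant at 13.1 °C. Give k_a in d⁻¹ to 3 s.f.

k_a(20) = 3.93 × 1.48^0.5 / 1.74^1.5 = 3.93 × 1.217 / 2.295 = 2.083 d⁻¹.
k_a(13.1) = 2.083 × 1.024^(13.1−20) = 2.083 × 0.8490 = 1.769 d⁻¹.

k_a ≈ 1.77 d⁻¹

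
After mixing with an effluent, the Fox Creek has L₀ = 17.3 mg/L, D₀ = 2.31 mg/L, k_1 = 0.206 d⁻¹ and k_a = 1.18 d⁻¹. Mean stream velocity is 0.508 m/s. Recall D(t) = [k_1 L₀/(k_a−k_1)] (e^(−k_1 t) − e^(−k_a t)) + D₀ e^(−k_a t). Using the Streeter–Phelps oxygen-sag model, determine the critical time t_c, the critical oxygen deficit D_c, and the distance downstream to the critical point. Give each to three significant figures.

With k_a/k_1 = 5.728 and 1 − D₀(k_a−k_1)/(k_1 L₀) = 0.3687,
t_c = ln(5.728 × 0.3687) / (1.18 − 0.206) = ln(2.112) / 0.9740 = 0.7475/0.9740 = 0.7675 d.
D_c = (k_1/k_a) L₀ e^(−k_1 t_c) = (0.206/1.18) × 17.3 × e^(−0.206×0.7675) = 0.1746 × 17.3 × 0.8538 = 2.579 mg/L.
x_c = v t_c = 0.508 m/s × 0.7675 d × 86400 s/d = 33690 m ≈ 33.7 km.

t_c ≈ 0.767 d; D_c ≈ 2.58 mg/L; x_c ≈ 33.7 km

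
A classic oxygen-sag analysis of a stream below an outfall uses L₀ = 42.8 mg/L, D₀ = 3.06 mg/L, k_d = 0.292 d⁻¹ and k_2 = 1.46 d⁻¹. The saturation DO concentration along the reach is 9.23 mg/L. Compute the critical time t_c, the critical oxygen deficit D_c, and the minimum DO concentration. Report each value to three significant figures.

t_c ≈ 1.09 d; D_c ≈ 6.23 mg/L; min DO ≈ 3.00 mg/L

t_c = [1/(k_2−k_d)] ln[(k_2/k_d)(1 − D₀(k_2−k_d)/(k_d L₀))]
= [1/(1.46−0.292)] ln[(1.46/0.292)(1 − 3.06×1.168/(0.292×42.8))]
= (1/1.168) ln[5.000 × 0.7140] = 0.8562 × ln(3.570) = 0.8562 × 1.273 = 1.090 d.
D_c = (k_d/k_2) L₀ e^(−k_d t_c) = (0.292/1.46) × 42.8 × e^(−0.292×1.090) = 0.2000 × 42.8 × 0.7275 = 6.227 mg/L.
Minimum DO = C_s − D_c = 9.23 − 6.227 = 3.003 mg/L.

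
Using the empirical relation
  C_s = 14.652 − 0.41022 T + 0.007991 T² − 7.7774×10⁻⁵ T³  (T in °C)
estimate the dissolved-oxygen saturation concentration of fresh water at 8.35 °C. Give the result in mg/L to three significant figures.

C_s ≈ 11.7 mg/L

C_s = 14.652 − 0.41022×8.35 + 0.007991×8.35² − 7.7774×10⁻⁵×8.35³ = 11.74 mg/L.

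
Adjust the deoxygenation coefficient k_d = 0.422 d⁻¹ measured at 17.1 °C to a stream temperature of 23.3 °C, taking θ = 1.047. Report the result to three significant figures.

k_d(T₂) = k_d(T₁) · θ^(T₂−T₁) = 0.422 × 1.047^(23.3−17.1)
= 0.422 × 1.047^6.20 = 0.422 × 1.329 = 0.5610 d⁻¹.

k_d ≈ 0.561 d⁻¹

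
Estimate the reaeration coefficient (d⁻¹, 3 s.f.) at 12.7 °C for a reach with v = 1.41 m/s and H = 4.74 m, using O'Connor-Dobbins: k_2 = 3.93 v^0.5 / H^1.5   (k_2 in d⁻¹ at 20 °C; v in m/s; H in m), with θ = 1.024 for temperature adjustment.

k_2(20) = 3.93 × 1.41^0.5 / 4.74^1.5 = 3.93 × 1.187 / 10.32 = 0.4522 d⁻¹.
k_2(12.7) = 0.4522 × 1.024^(12.7−20) = 0.4522 × 0.8410 = 0.3803 d⁻¹.

k_2 ≈ 0.380 d⁻¹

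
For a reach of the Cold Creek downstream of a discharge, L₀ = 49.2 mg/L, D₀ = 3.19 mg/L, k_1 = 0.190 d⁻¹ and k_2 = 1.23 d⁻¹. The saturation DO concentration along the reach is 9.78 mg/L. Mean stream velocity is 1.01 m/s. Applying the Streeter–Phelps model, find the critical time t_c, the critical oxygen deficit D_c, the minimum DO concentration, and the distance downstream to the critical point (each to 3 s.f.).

At the critical point dD/dt = 0, so k_1 L₀ e^(−k_1 t) = k_2 D. Substituting D(t) from the Streeter–Phelps equation and solving for t gives
t_c = ln[(k_2/k_1)(1 − D₀(k_2−k_1)/(k_1 L₀))] / (k_2−k_1).
Here k_2−k_1 = 1.040 d⁻¹ and 1 − D₀(k_2−k_1)/(k_1 L₀) = 1 − 3.19×1.040/(0.190×49.2) = 0.6451, so
t_c = ln(6.474 × 0.6451) / 1.040 = 1.429 / 1.040 = 1.374 d.
D_c = (k_1/k_2) L₀ e^(−k_1 t_c) = (0.190/1.23) × 49.2 × e^(−0.190×1.374) = 0.1545 × 49.2 × 0.7702 = 5.853 mg/L.
Minimum DO = C_s − D_c = 9.78 − 5.853 = 3.927 mg/L.
x_c = v t_c = 1.01 m/s × 1.374 d × 86400 s/d = 119900 m ≈ 120 km.

t_c ≈ 1.37 d; D_c ≈ 5.85 mg/L; min DO ≈ 3.93 mg/L; x_c ≈ 120 km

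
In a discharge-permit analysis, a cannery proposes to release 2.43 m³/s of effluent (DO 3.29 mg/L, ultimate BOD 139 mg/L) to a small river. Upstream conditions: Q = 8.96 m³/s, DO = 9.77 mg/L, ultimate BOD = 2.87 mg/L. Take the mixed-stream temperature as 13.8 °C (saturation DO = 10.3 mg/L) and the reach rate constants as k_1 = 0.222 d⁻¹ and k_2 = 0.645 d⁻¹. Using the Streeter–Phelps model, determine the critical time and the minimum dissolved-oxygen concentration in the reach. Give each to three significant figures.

Mixed DO = (8.96×9.77 + 2.43×3.29)/(8.96+2.43) = 95.53/11.39 = 8.388 mg/L.
Mixed L₀ = (8.96×2.87 + 2.43×139)/(11.39) = 363.5/11.39 = 31.91 mg/L.
Initial deficit D₀ = C_s − DO₀ = 10.3 − 8.388 = 1.912 mg/L.
t_c = (1/0.4230) ln[(0.645/0.222)(1 − 1.912×0.4230/(0.222×31.91))] = 2.364 × ln(2.574) = 2.235 d.
D_c = (0.222/0.645) × 31.91 × e^(−0.222×2.235) = 0.3442 × 31.91 × 0.6089 = 6.688 mg/L.
Minimum DO = 10.3 − 6.688 = 3.612 mg/L.

t_c ≈ 2.23 d; minimum DO ≈ 3.61 mg/L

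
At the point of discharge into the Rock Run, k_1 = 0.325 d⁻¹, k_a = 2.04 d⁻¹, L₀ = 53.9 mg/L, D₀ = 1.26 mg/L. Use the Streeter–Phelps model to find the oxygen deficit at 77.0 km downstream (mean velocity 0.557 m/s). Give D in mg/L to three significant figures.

D ≈ 5.73 mg/L

Travel time t = x/v = 77.0 km / (0.557 m/s) = 77000 m / 0.557 m/s = 138200 s = 1.600 d.
k_1 L₀/(k_a−k_1) = 0.325×53.9/(2.04−0.325) = 17.52/1.715 = 10.21 mg/L.
e^(−k_1 t) = e^(−0.325×1.600) = 0.5945; e^(−k_a t) = e^(−2.04×1.600) = 0.03823.
D = 10.21 × (0.5945 − 0.03823) + 1.26 × 0.03823 = 5.682 + 0.04818 = 5.730 mg/L.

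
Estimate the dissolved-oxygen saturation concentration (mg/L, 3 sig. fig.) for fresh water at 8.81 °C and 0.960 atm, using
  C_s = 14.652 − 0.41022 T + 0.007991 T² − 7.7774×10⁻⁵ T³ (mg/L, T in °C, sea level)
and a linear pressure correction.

C_s ≈ 11.1 mg/L

At sea level: C_s = 14.652 − 0.41022×8.81 + 0.007991×8.81² − 7.7774×10⁻⁵×8.81³ = 11.61 mg/L.
Pressure correction: C_s' = 11.61 × 0.960 = 11.14 mg/L.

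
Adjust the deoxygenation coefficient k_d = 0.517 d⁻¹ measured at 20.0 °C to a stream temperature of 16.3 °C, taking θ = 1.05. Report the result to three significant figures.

k_d ≈ 0.432 d⁻¹

k_d(T₂) = k_d(T₁) · θ^(T₂−T₁) = 0.517 × 1.05^(16.3−20.0)
= 0.517 × 1.05^-3.70 = 0.517 × 0.8348 = 0.4316 d⁻¹.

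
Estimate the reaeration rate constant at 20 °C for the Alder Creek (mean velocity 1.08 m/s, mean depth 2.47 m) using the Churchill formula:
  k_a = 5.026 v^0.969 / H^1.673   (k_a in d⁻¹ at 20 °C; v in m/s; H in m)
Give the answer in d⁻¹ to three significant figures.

k_a = 5.026 × 1.08^0.969 / 2.47^1.673 = 5.026 × 1.077 / 4.539 = 1.193 d⁻¹.

k_a ≈ 1.19 d⁻¹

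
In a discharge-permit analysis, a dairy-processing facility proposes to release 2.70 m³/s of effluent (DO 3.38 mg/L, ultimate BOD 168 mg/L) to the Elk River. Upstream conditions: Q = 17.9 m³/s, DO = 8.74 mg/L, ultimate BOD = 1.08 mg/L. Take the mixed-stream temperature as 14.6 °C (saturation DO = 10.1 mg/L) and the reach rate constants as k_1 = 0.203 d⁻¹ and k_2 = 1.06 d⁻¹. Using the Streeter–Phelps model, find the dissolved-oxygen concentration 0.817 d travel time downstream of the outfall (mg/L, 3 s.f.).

DO ≈ 6.91 mg/L

Mixed DO = (17.9×8.74 + 2.70×3.38)/(17.9+2.70) = 165.6/20.60 = 8.037 mg/L.
Mixed L₀ = (17.9×1.08 + 2.70×168)/(20.60) = 472.9/20.60 = 22.96 mg/L.
Initial deficit D₀ = C_s − DO₀ = 10.1 − 8.037 = 2.063 mg/L.
D(0.817) = [0.203×22.96/(1.06−0.203)](e^(−0.203×0.817) − e^(−1.06×0.817)) + 2.063 e^(−1.06×0.817)
= 5.438 × (0.8472 − 0.4206) + 2.063 × 0.4206 = 3.187 mg/L.
DO = 10.1 − 3.187 = 6.913 mg/L.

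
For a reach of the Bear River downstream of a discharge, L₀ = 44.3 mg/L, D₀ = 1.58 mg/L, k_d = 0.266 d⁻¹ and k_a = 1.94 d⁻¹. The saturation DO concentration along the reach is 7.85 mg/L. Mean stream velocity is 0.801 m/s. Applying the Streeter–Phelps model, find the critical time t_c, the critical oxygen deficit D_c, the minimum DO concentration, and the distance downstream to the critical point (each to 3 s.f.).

t_c ≈ 1.04 d; D_c ≈ 4.61 mg/L; min DO ≈ 3.24 mg/L; x_c ≈ 71.6 km

At the critical point dD/dt = 0, so k_d L₀ e^(−k_d t) = k_a D. Substituting D(t) from the Streeter–Phelps equation and solving for t gives
t_c = ln[(k_a/k_d)(1 − D₀(k_a−k_d)/(k_d L₀))] / (k_a−k_d).
Here k_a−k_d = 1.674 d⁻¹ and 1 − D₀(k_a−k_d)/(k_d L₀) = 1 − 1.58×1.674/(0.266×44.3) = 0.7755, so
t_c = ln(7.293 × 0.7755) / 1.674 = 1.733 / 1.674 = 1.035 d.
D_c = (k_d/k_a) L₀ e^(−k_d t_c) = (0.266/1.94) × 44.3 × e^(−0.266×1.035) = 0.1371 × 44.3 × 0.7593 = 4.612 mg/L.
Minimum DO = C_s − D_c = 7.85 − 4.612 = 3.238 mg/L.
x_c = v t_c = 0.801 m/s × 1.035 d × 86400 s/d = 71640 m ≈ 71.6 km.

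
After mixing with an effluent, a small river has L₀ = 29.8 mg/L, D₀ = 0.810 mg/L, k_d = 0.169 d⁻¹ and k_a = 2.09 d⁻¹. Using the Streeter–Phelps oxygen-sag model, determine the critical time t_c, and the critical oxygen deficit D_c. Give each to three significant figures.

At the critical point dD/dt = 0, so k_d L₀ e^(−k_d t) = k_a D. Substituting D(t) from the Streeter–Phelps equation and solving for t gives
t_c = ln[(k_a/k_d)(1 − D₀(k_a−k_d)/(k_d L₀))] / (k_a−k_d).
Here k_a−k_d = 1.921 d⁻¹ and 1 − D₀(k_a−k_d)/(k_d L₀) = 1 − 0.810×1.921/(0.169×29.8) = 0.6910, so
t_c = ln(12.37 × 0.6910) / 1.921 = 2.145 / 1.921 = 1.117 d.
D_c = (k_d/k_a) L₀ e^(−k_d t_c) = (0.169/2.09) × 29.8 × e^(−0.169×1.117) = 0.08086 × 29.8 × 0.8280 = 1.995 mg/L.

t_c ≈ 1.12 d; D_c ≈ 2.00 mg/L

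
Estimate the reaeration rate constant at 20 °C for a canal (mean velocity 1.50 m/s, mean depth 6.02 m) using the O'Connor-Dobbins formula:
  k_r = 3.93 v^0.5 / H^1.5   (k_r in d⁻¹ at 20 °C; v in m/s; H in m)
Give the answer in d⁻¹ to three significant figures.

k_r ≈ 0.326 d⁻¹

k_r = 3.93 × 1.50^0.5 / 6.02^1.5 = 3.93 × 1.225 / 14.77 = 0.3259 d⁻¹.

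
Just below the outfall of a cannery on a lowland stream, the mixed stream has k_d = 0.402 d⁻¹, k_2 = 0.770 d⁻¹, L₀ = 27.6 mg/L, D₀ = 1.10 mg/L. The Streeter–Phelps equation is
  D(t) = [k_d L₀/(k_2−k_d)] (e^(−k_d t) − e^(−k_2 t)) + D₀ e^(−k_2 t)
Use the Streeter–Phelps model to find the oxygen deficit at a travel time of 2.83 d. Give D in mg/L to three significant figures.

k_d L₀/(k_2−k_d) = 0.402×27.6/(0.770−0.402) = 11.10/0.3680 = 30.15 mg/L.
e^(−k_d t) = e^(−0.402×2.830) = 0.3206; e^(−k_2 t) = e^(−0.770×2.830) = 0.1131.
D = 30.15 × (0.3206 − 0.1131) + 1.10 × 0.1131 = 6.254 + 0.1245 = 6.378 mg/L.

D ≈ 6.38 mg/L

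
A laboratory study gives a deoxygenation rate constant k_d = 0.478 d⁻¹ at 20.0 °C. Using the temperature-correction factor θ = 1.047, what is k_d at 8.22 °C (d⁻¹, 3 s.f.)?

k_d ≈ 0.278 d⁻¹

k_d(T₂) = k_d(T₁) · θ^(T₂−T₁) = 0.478 × 1.047^(8.22−20.0)
= 0.478 × 1.047^-11.8 = 0.478 × 0.5821 = 0.2783 d⁻¹.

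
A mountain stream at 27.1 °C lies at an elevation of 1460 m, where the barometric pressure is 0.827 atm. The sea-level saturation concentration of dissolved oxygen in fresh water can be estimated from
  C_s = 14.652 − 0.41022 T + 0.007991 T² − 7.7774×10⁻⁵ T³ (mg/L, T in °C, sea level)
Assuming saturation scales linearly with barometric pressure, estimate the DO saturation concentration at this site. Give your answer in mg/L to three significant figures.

At sea level: C_s = 14.652 − 0.41022×27.1 + 0.007991×27.1² − 7.7774×10⁻⁵×27.1³ = 7.856 mg/L.
Pressure correction: C_s' = 7.856 × 0.827 = 6.497 mg/L.

C_s ≈ 6.50 mg/L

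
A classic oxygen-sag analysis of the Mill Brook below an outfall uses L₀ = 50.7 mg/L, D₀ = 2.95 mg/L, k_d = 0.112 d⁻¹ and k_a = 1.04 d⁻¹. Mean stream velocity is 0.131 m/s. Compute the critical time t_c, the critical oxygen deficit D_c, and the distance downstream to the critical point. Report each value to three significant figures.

t_c ≈ 1.69 d; D_c ≈ 4.52 mg/L; x_c ≈ 19.2 km

With k_a/k_d = 9.286 and 1 − D₀(k_a−k_d)/(k_d L₀) = 0.5179,
t_c = ln(9.286 × 0.5179) / (1.04 − 0.112) = ln(4.809) / 0.9280 = 1.570/0.9280 = 1.692 d.
D_c = (k_d/k_a) L₀ e^(−k_d t_c) = (0.112/1.04) × 50.7 × e^(−0.112×1.692) = 0.1077 × 50.7 × 0.8273 = 4.517 mg/L.
x_c = v t_c = 0.131 m/s × 1.692 d × 86400 s/d = 19150 m ≈ 19.2 km.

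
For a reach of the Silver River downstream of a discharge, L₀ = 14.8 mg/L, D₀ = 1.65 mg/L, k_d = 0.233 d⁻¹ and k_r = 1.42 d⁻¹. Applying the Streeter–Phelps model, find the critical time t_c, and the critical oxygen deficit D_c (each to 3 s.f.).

At the critical point dD/dt = 0, so k_d L₀ e^(−k_d t) = k_r D. Substituting D(t) from the Streeter–Phelps equation and solving for t gives
t_c = ln[(k_r/k_d)(1 − D₀(k_r−k_d)/(k_d L₀))] / (k_r−k_d).
Here k_r−k_d = 1.187 d⁻¹ and 1 − D₀(k_r−k_d)/(k_d L₀) = 1 − 1.65×1.187/(0.233×14.8) = 0.4320, so
t_c = ln(6.094 × 0.4320) / 1.187 = 0.9681 / 1.187 = 0.8156 d.
L(t_c) = L₀ e^(−k_d t_c) = 14.8 × 0.8269 = 12.24 mg/L, and at the critical point k_r D_c = k_d L, so D_c = (0.233/1.42) × 12.24 = 2.008 mg/L.

t_c ≈ 0.816 d; D_c ≈ 2.01 mg/L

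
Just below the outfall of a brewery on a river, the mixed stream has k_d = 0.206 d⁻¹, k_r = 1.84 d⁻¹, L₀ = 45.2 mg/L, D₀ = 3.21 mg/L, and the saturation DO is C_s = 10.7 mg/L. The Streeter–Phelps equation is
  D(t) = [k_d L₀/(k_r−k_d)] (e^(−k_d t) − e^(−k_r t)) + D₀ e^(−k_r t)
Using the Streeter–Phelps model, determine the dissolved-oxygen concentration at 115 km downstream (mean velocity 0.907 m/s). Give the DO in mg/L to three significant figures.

DO ≈ 6.66 mg/L

Travel time t = x/v = 115 km / (0.907 m/s) = 115000 m / 0.907 m/s = 126800 s = 1.467 d.
k_d L₀/(k_r−k_d) = 0.206×45.2/(1.84−0.206) = 9.311/1.634 = 5.698 mg/L.
e^(−k_d t) = e^(−0.206×1.467) = 0.7391; e^(−k_r t) = e^(−1.84×1.467) = 0.06719.
D = 5.698 × (0.7391 − 0.06719) + 3.21 × 0.06719 = 3.829 + 0.2157 = 4.045 mg/L.
DO = C_s − D = 10.7 − 4.045 = 6.655 mg/L.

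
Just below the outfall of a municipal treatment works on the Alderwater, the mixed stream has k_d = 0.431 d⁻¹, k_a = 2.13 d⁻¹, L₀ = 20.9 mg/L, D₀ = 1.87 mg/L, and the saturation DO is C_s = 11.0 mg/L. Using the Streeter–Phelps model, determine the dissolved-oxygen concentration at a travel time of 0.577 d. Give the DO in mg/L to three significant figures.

k_d L₀/(k_a−k_d) = 0.431×20.9/(2.13−0.431) = 9.008/1.699 = 5.302 mg/L.
e^(−k_d t) = e^(−0.431×0.5770) = 0.7798; e^(−k_a t) = e^(−2.13×0.5770) = 0.2926.
D = 5.302 × (0.7798 − 0.2926) + 1.87 × 0.2926 = 2.583 + 0.5471 = 3.130 mg/L.
DO = C_s − D = 11.0 − 3.130 = 7.870 mg/L.

DO ≈ 7.87 mg/L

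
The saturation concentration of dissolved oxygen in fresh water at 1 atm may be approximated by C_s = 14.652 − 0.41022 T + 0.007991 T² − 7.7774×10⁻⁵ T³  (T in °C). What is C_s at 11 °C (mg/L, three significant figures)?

C_s = 14.652 − 0.41022×11 + 0.007991×11² − 7.7774×10⁻⁵×11³ = 11.00 mg/L.

C_s ≈ 11.0 mg/L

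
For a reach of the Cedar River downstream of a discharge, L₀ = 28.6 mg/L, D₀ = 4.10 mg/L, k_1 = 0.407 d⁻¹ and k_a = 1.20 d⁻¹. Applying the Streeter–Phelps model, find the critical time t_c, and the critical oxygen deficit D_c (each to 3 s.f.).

With k_a/k_1 = 2.948 and 1 − D₀(k_a−k_1)/(k_1 L₀) = 0.7207,
t_c = ln(2.948 × 0.7207) / (1.20 − 0.407) = ln(2.125) / 0.7930 = 0.7537/0.7930 = 0.9505 d.
L(t_c) = L₀ e^(−k_1 t_c) = 28.6 × 0.6792 = 19.43 mg/L, and at the critical point k_a D_c = k_1 L, so D_c = (0.407/1.20) × 19.43 = 6.588 mg/L.

t_c ≈ 0.950 d; D_c ≈ 6.59 mg/L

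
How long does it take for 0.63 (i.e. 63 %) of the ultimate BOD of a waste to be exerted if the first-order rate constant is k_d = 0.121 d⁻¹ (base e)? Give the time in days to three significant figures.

y/L₀ = 1 − e^(−k_d t) = 0.63 ⇒ e^(−k_d t) = 0.370
t = −ln(0.370) / 0.121 = 0.9943 / 0.121 = 8.217 d.

t ≈ 8.22 d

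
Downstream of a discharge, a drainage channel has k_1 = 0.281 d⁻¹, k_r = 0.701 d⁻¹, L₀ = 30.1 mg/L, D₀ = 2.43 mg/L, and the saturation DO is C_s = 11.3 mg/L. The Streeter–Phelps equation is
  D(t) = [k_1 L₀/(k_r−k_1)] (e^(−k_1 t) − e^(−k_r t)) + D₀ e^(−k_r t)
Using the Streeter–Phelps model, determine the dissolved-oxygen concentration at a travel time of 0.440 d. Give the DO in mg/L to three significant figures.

DO ≈ 6.51 mg/L

k_1 L₀/(k_r−k_1) = 0.281×30.1/(0.701−0.281) = 8.458/0.4200 = 20.14 mg/L.
e^(−k_1 t) = e^(−0.281×0.4400) = 0.8837; e^(−k_r t) = e^(−0.701×0.4400) = 0.7346.
D = 20.14 × (0.8837 − 0.7346) + 2.43 × 0.7346 = 3.003 + 1.785 = 4.788 mg/L.
DO = C_s − D = 11.3 − 4.788 = 6.512 mg/L.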